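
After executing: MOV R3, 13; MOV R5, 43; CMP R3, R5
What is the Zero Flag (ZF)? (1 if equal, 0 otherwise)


Register state trace:
  MOV R3, 13  → R3 = 13
  MOV R5, 43  → R5 = 43
  CMP R3, R5  → computes 13 - 43 = -30
  Result is nonzero, so values are not equal
ZF = 0

0


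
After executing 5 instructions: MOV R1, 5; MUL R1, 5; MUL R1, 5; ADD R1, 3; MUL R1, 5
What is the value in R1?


Register state trace:
  MOV R1, 5  → R1 = 5
  MUL R1, 5  → R1 = 5 * 5 = 25
  MUL R1, 5  → R1 = 25 * 5 = 125
  ADD R1, 3  → R1 = 125 + 3 = 128
  MUL R1, 5  → R1 = 128 * 5 = 640
Final: R1 = 640

640


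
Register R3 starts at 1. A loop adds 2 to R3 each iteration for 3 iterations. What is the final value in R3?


Starting value: R3 = 1
  Iter 1: R3 = 1 + 2 = 3
  Iter 2: R3 = 3 + 2 = 5
  Iter 3: R3 = 5 + 2 = 7
Final: R3 = 7

7


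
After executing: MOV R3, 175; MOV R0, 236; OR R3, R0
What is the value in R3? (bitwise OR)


Register state trace:
  MOV R3, 175  → R3 = 175 (0b10101111)
  MOV R0, 236  → R0 = 236 (0b11101100)
  OR R3, R0   → R3 = 175 OR 236 = 239 (0b11101111)
Final: R3 = 239

239


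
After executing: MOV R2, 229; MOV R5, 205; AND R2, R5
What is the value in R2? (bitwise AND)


Register state trace:
  MOV R2, 229  → R2 = 229 (0b11100101)
  MOV R5, 205  → R5 = 205 (0b11001101)
  AND R2, R5  → R2 = 229 AND 205 = 197 (0b11000101)
Final: R2 = 197

197


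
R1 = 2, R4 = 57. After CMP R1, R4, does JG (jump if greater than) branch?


Trace:
  R1 = 2, R4 = 57
  CMP R1, R4  → compares 2 vs 57
  JG checks: is 2 greater than 57?
  2 < 57, so condition is false
Branch taken: No

No


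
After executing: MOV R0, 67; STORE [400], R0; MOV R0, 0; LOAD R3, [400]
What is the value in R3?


Register and memory trace:
  MOV R0, 67  → R0 = 67
  STORE [400], R0  → mem[400] = 67
  MOV R0, 0  → R0 = 0
  LOAD R3, [400]  → R3 = mem[400] = 67
Final: R3 = 67

67


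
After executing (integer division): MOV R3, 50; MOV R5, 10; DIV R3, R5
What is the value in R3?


Register state trace:
  MOV R3, 50  → R3 = 50
  MOV R5, 10  → R5 = 10
  DIV R3, R5  → R3 = 50 // 10 = 5
Final: R3 = 5

5


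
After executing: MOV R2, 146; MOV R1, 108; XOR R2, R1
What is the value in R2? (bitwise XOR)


Register state trace:
  MOV R2, 146  → R2 = 146 (0b10010010)
  MOV R1, 108  → R1 = 108 (0b01101100)
  XOR R2, R1  → R2 = 146 XOR 108 = 254 (0b11111110)
Final: R2 = 254

254


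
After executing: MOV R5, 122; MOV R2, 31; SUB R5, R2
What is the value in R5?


Register state trace:
  MOV R5, 122  → R5 = 122
  MOV R2, 31  → R2 = 31
  SUB R5, R2  → R5 = 122 - 31 = 91
Final: R5 = 91

91


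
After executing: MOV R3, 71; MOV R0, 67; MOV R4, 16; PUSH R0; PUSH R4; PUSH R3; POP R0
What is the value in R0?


Stack trace (top is rightmost):
  MOV R3, 71  → R3 = 71
  MOV R0, 67  → R0 = 67
  MOV R4, 16  → R4 = 16
  PUSH R0  → stack: [67]
  PUSH R4  → stack: [67, 16]
  PUSH R3  → stack: [67, 16, 71]
  POP R0  → R0 = 71, stack: [67, 16]
Final: R0 = 71

71


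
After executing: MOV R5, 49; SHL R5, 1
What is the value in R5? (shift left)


Register state trace:
  MOV R5, 49  → R5 = 49
  SHL R5, 1  → R5 = 49 << 1 = 49 * 2^1 = 98
Final: R5 = 98

98


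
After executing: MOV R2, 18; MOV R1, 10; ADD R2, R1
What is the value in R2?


Register state trace:
  MOV R2, 18  → R2 = 18
  MOV R1, 10  → R1 = 10
  ADD R2, R1  → R2 = 18 + 10 = 28
Final: R2 = 28

28


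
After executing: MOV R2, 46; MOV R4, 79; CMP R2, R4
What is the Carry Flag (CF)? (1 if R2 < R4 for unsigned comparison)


Register state trace:
  MOV R2, 46  → R2 = 46
  MOV R4, 79  → R4 = 79
  CMP R2, R4  → unsigned 46 - 79: borrow occurs
  46 < 79, so CF = 1
CF = 1

1


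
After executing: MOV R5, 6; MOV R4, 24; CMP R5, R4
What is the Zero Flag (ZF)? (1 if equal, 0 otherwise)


Register state trace:
  MOV R5, 6  → R5 = 6
  MOV R4, 24  → R4 = 24
  CMP R5, R4  → computes 6 - 24 = -18
  Result is nonzero, so values are not equal
ZF = 0

0


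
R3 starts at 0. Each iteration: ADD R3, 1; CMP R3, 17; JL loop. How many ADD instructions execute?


Loop trace (R3 starts at 0, target 17, step 1):
  ADD #1: R3 = 0 + 1 = 1  → 1 < 17, loop
  ADD #2: R3 = 1 + 1 = 2  → 2 < 17, loop
  ADD #3: R3 = 2 + 1 = 3  → 3 < 17, loop
  ADD #4: R3 = 3 + 1 = 4  → 4 < 17, loop
  ADD #5: R3 = 4 + 1 = 5  → 5 < 17, loop
  ADD #6: R3 = 5 + 1 = 6  → 6 < 17, loop
  ADD #7: R3 = 6 + 1 = 7  → 7 < 17, loop
  ADD #8: R3 = 7 + 1 = 8  → 8 < 17, loop
  ADD #9: R3 = 8 + 1 = 9  → 9 < 17, loop
  ADD #10: R3 = 9 + 1 = 10  → 10 < 17, loop
  ADD #11: R3 = 10 + 1 = 11  → 11 < 17, loop
  ADD #12: R3 = 11 + 1 = 12  → 12 < 17, loop
  ADD #13: R3 = 12 + 1 = 13  → 13 < 17, loop
  ADD #14: R3 = 13 + 1 = 14  → 14 < 17, loop
  ADD #15: R3 = 14 + 1 = 15  → 15 < 17, loop
  ADD #16: R3 = 15 + 1 = 16  → 16 < 17, loop
  ADD #17: R3 = 16 + 1 = 17  → 17 >= 17, exit
Total ADD instructions: 17

17


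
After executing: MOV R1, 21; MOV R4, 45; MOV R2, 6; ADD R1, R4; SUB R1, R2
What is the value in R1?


Register state trace:
  MOV R1, 21  → R1 = 21
  MOV R4, 45  → R4 = 45
  MOV R2, 6  → R2 = 6
  ADD R1, R4  → R1 = 21 + 45 = 66
  SUB R1, R2  → R1 = 66 - 6 = 60
Final: R1 = 60

60


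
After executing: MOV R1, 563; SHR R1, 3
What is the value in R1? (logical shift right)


Register state trace:
  MOV R1, 563  → R1 = 563
  SHR R1, 3  → R1 = 563 >> 3 = 563 // 2^3 = 70
Final: R1 = 70

70


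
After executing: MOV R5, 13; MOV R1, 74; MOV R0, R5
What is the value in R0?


Register state trace:
  MOV R5, 13  → R5 = 13
  MOV R1, 74  → R1 = 74
  MOV R0, R5  → R0 = 13
Final: R0 = 13

13


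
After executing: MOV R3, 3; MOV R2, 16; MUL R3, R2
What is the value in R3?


Register state trace:
  MOV R3, 3  → R3 = 3
  MOV R2, 16  → R2 = 16
  MUL R3, R2  → R3 = 3 * 16 = 48
Final: R3 = 48

48


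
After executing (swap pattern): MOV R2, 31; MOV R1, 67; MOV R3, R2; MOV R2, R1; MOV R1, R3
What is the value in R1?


Register state trace (swap pattern):
  MOV R2, 31  → R2 = 31
  MOV R1, 67  → R1 = 67
  MOV R3, R2  → R3 = 31  (save R2)
  MOV R2, R1  → R2 = 67  (R2 gets R1's value)
  MOV R1, R3  → R1 = 31  (R1 gets saved value)
Final: R1 = 31

31


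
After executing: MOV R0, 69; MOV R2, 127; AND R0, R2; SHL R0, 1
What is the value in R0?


Register state trace:
  MOV R0, 69  → R0 = 69 (0b01000101)
  MOV R2, 127  → R2 = 127 (0b01111111)
  AND R0, R2  → R0 = 69 AND 127 = 69 (0b01000101)
  SHL R0, 1  → R0 = 69 << 1 = 138
Final: R0 = 138

138


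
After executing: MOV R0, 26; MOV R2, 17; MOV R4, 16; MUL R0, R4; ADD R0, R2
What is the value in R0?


Register state trace:
  MOV R0, 26  → R0 = 26
  MOV R2, 17  → R2 = 17
  MOV R4, 16  → R4 = 16
  MUL R0, R4  → R0 = 26 * 16 = 416
  ADD R0, R2  → R0 = 416 + 17 = 433
Final: R0 = 433

433


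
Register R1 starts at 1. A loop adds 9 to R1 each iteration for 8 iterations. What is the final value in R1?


Starting value: R1 = 1
  Iter 1: R1 = 1 + 9 = 10
  Iter 2: R1 = 10 + 9 = 19
  Iter 3: R1 = 19 + 9 = 28
  Iter 4: R1 = 28 + 9 = 37
  Iter 5: R1 = 37 + 9 = 46
  Iter 6: R1 = 46 + 9 = 55
  Iter 7: R1 = 55 + 9 = 64
  Iter 8: R1 = 64 + 9 = 73
Final: R1 = 73

73


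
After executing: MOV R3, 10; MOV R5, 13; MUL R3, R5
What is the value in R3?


Register state trace:
  MOV R3, 10  → R3 = 10
  MOV R5, 13  → R5 = 13
  MUL R3, R5  → R3 = 10 * 13 = 130
Final: R3 = 130

130


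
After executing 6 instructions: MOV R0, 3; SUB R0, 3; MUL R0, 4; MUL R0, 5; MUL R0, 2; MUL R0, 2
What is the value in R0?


Register state trace:
  MOV R0, 3  → R0 = 3
  SUB R0, 3  → R0 = 3 - 3 = 0
  MUL R0, 4  → R0 = 0 * 4 = 0
  MUL R0, 5  → R0 = 0 * 5 = 0
  MUL R0, 2  → R0 = 0 * 2 = 0
  MUL R0, 2  → R0 = 0 * 2 = 0
Final: R0 = 0

0


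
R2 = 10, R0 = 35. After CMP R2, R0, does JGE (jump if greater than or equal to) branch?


Trace:
  R2 = 10, R0 = 35
  CMP R2, R0  → compares 10 vs 35
  JGE checks: is 10 greater than or equal to 35?
  10 < 35, so condition is false
Branch taken: No

No


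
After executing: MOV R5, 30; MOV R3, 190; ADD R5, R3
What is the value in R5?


Register state trace:
  MOV R5, 30  → R5 = 30
  MOV R3, 190  → R3 = 190
  ADD R5, R3  → R5 = 30 + 190 = 220
Final: R5 = 220

220


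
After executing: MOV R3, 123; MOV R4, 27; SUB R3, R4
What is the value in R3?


Register state trace:
  MOV R3, 123  → R3 = 123
  MOV R4, 27  → R4 = 27
  SUB R3, R4  → R3 = 123 - 27 = 96
Final: R3 = 96

96


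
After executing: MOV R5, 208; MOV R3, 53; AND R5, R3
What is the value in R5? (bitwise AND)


Register state trace:
  MOV R5, 208  → R5 = 208 (0b11010000)
  MOV R3, 53  → R3 = 53 (0b00110101)
  AND R5, R3  → R5 = 208 AND 53 = 16 (0b00010000)
Final: R5 = 16

16


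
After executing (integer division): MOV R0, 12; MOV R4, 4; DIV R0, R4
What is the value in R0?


Register state trace:
  MOV R0, 12  → R0 = 12
  MOV R4, 4  → R4 = 4
  DIV R0, R4  → R0 = 12 // 4 = 3
Final: R0 = 3

3


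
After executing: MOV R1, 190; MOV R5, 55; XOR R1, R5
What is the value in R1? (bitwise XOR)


Register state trace:
  MOV R1, 190  → R1 = 190 (0b10111110)
  MOV R5, 55  → R5 = 55 (0b00110111)
  XOR R1, R5  → R1 = 190 XOR 55 = 137 (0b10001001)
Final: R1 = 137

137


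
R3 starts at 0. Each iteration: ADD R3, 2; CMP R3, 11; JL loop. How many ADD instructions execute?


Loop trace (R3 starts at 0, target 11, step 2):
  ADD #1: R3 = 0 + 2 = 2  → 2 < 11, loop
  ADD #2: R3 = 2 + 2 = 4  → 4 < 11, loop
  ADD #3: R3 = 4 + 2 = 6  → 6 < 11, loop
  ADD #4: R3 = 6 + 2 = 8  → 8 < 11, loop
  ADD #5: R3 = 8 + 2 = 10  → 10 < 11, loop
  ADD #6: R3 = 10 + 2 = 12  → 12 >= 11, exit
Total ADD instructions: 6

6


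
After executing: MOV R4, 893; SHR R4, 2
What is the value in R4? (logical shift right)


Register state trace:
  MOV R4, 893  → R4 = 893
  SHR R4, 2  → R4 = 893 >> 2 = 893 // 2^2 = 223
Final: R4 = 223

223


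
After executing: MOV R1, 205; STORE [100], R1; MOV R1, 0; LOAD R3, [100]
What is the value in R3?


Register and memory trace:
  MOV R1, 205  → R1 = 205
  STORE [100], R1  → mem[100] = 205
  MOV R1, 0  → R1 = 0
  LOAD R3, [100]  → R3 = mem[100] = 205
Final: R3 = 205

205


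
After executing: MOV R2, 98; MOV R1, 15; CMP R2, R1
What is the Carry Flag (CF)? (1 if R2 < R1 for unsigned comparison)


Register state trace:
  MOV R2, 98  → R2 = 98
  MOV R1, 15  → R1 = 15
  CMP R2, R1  → unsigned 98 - 15: no borrow
  98 >= 15, so CF = 0
CF = 0

0


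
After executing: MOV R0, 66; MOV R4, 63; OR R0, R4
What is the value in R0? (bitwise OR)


Register state trace:
  MOV R0, 66  → R0 = 66 (0b01000010)
  MOV R4, 63  → R4 = 63 (0b00111111)
  OR R0, R4   → R0 = 66 OR 63 = 127 (0b01111111)
Final: R0 = 127

127


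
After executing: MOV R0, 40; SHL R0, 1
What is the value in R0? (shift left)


Register state trace:
  MOV R0, 40  → R0 = 40
  SHL R0, 1  → R0 = 40 << 1 = 40 * 2^1 = 80
Final: R0 = 80

80


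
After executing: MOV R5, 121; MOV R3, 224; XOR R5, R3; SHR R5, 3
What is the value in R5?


Register state trace:
  MOV R5, 121  → R5 = 121 (0b01111001)
  MOV R3, 224  → R3 = 224 (0b11100000)
  XOR R5, R3  → R5 = 121 XOR 224 = 153 (0b10011001)
  SHR R5, 3  → R5 = 153 >> 3 = 19
Final: R5 = 19

19


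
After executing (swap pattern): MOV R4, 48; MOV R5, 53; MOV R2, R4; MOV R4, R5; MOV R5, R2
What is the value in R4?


Register state trace (swap pattern):
  MOV R4, 48  → R4 = 48
  MOV R5, 53  → R5 = 53
  MOV R2, R4  → R2 = 48  (save R4)
  MOV R4, R5  → R4 = 53  (R4 gets R5's value)
  MOV R5, R2  → R5 = 48  (R5 gets saved value)
Final: R4 = 53

53


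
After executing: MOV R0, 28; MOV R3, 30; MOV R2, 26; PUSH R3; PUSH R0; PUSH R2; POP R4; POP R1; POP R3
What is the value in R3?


Stack trace (top is rightmost):
  MOV R0, 28  → R0 = 28
  MOV R3, 30  → R3 = 30
  MOV R2, 26  → R2 = 26
  PUSH R3  → stack: [30]
  PUSH R0  → stack: [30, 28]
  PUSH R2  → stack: [30, 28, 26]
  POP R4  → R4 = 26, stack: [30, 28]
  POP R1  → R1 = 28, stack: [30]
  POP R3  → R3 = 30, stack: []
Final: R3 = 30

30


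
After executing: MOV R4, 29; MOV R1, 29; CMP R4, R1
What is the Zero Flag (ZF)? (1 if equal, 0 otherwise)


Register state trace:
  MOV R4, 29  → R4 = 29
  MOV R1, 29  → R1 = 29
  CMP R4, R1  → computes 29 - 29 = 0
  Result is zero, so values are equal
ZF = 1

1


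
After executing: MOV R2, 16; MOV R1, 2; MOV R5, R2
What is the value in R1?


Register state trace:
  MOV R2, 16  → R2 = 16
  MOV R1, 2  → R1 = 2
  MOV R5, R2  → R5 = 16
Final: R1 = 2

2


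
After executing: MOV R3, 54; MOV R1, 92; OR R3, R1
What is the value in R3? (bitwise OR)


Register state trace:
  MOV R3, 54  → R3 = 54 (0b00110110)
  MOV R1, 92  → R1 = 92 (0b01011100)
  OR R3, R1   → R3 = 54 OR 92 = 126 (0b01111110)
Final: R3 = 126

126


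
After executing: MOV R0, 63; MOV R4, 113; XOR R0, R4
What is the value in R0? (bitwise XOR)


Register state trace:
  MOV R0, 63  → R0 = 63 (0b00111111)
  MOV R4, 113  → R4 = 113 (0b01110001)
  XOR R0, R4  → R0 = 63 XOR 113 = 78 (0b01001110)
Final: R0 = 78

78


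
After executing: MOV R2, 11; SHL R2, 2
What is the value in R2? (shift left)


Register state trace:
  MOV R2, 11  → R2 = 11
  SHL R2, 2  → R2 = 11 << 2 = 11 * 2^2 = 44
Final: R2 = 44

44


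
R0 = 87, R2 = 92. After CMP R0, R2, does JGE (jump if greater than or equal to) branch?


Trace:
  R0 = 87, R2 = 92
  CMP R0, R2  → compares 87 vs 92
  JGE checks: is 87 greater than or equal to 92?
  87 < 92, so condition is false
Branch taken: No

No


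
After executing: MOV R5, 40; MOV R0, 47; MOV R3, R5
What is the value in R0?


Register state trace:
  MOV R5, 40  → R5 = 40
  MOV R0, 47  → R0 = 47
  MOV R3, R5  → R3 = 40
Final: R0 = 47

47


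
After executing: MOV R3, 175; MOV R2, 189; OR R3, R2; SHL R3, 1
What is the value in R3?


Register state trace:
  MOV R3, 175  → R3 = 175 (0b10101111)
  MOV R2, 189  → R2 = 189 (0b10111101)
  OR R3, R2  → R3 = 175 OR 189 = 191 (0b10111111)
  SHL R3, 1  → R3 = 191 << 1 = 382
Final: R3 = 382

382


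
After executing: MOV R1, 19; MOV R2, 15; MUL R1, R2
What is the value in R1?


Register state trace:
  MOV R1, 19  → R1 = 19
  MOV R2, 15  → R2 = 15
  MUL R1, R2  → R1 = 19 * 15 = 285
Final: R1 = 285

285


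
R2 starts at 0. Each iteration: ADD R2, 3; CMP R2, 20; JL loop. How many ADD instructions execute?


Loop trace (R2 starts at 0, target 20, step 3):
  ADD #1: R2 = 0 + 3 = 3  → 3 < 20, loop
  ADD #2: R2 = 3 + 3 = 6  → 6 < 20, loop
  ADD #3: R2 = 6 + 3 = 9  → 9 < 20, loop
  ADD #4: R2 = 9 + 3 = 12  → 12 < 20, loop
  ADD #5: R2 = 12 + 3 = 15  → 15 < 20, loop
  ADD #6: R2 = 15 + 3 = 18  → 18 < 20, loop
  ADD #7: R2 = 18 + 3 = 21  → 21 >= 20, exit
Total ADD instructions: 7

7


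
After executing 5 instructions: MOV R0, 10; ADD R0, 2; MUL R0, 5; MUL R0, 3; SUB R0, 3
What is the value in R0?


Register state trace:
  MOV R0, 10  → R0 = 10
  ADD R0, 2  → R0 = 10 + 2 = 12
  MUL R0, 5  → R0 = 12 * 5 = 60
  MUL R0, 3  → R0 = 60 * 3 = 180
  SUB R0, 3  → R0 = 180 - 3 = 177
Final: R0 = 177

177


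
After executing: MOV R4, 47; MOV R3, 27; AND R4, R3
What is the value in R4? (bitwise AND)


Register state trace:
  MOV R4, 47  → R4 = 47 (0b00101111)
  MOV R3, 27  → R3 = 27 (0b00011011)
  AND R4, R3  → R4 = 47 AND 27 = 11 (0b00001011)
Final: R4 = 11

11


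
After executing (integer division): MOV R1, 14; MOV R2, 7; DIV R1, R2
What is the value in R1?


Register state trace:
  MOV R1, 14  → R1 = 14
  MOV R2, 7  → R2 = 7
  DIV R1, R2  → R1 = 14 // 7 = 2
Final: R1 = 2

2


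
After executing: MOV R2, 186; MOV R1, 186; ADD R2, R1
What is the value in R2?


Register state trace:
  MOV R2, 186  → R2 = 186
  MOV R1, 186  → R1 = 186
  ADD R2, R1  → R2 = 186 + 186 = 372
Final: R2 = 372

372


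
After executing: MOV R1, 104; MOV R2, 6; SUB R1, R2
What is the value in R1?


Register state trace:
  MOV R1, 104  → R1 = 104
  MOV R2, 6  → R2 = 6
  SUB R1, R2  → R1 = 104 - 6 = 98
Final: R1 = 98

98


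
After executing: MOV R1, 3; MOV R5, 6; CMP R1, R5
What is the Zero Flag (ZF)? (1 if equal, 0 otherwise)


Register state trace:
  MOV R1, 3  → R1 = 3
  MOV R5, 6  → R5 = 6
  CMP R1, R5  → computes 3 - 6 = -3
  Result is nonzero, so values are not equal
ZF = 0

0


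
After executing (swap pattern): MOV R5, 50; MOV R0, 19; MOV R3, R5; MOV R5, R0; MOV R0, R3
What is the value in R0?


Register state trace (swap pattern):
  MOV R5, 50  → R5 = 50
  MOV R0, 19  → R0 = 19
  MOV R3, R5  → R3 = 50  (save R5)
  MOV R5, R0  → R5 = 19  (R5 gets R0's value)
  MOV R0, R3  → R0 = 50  (R0 gets saved value)
Final: R0 = 50

50


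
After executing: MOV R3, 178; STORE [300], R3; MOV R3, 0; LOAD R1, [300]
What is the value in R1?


Register and memory trace:
  MOV R3, 178  → R3 = 178
  STORE [300], R3  → mem[300] = 178
  MOV R3, 0  → R3 = 0
  LOAD R1, [300]  → R1 = mem[300] = 178
Final: R1 = 178

178


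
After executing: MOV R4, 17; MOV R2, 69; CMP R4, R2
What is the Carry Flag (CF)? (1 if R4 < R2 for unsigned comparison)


Register state trace:
  MOV R4, 17  → R4 = 17
  MOV R2, 69  → R2 = 69
  CMP R4, R2  → unsigned 17 - 69: borrow occurs
  17 < 69, so CF = 1
CF = 1

1


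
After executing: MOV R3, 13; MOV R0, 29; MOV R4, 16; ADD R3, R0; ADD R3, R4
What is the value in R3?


Register state trace:
  MOV R3, 13  → R3 = 13
  MOV R0, 29  → R0 = 29
  MOV R4, 16  → R4 = 16
  ADD R3, R0  → R3 = 13 + 29 = 42
  ADD R3, R4  → R3 = 42 + 16 = 58
Final: R3 = 58

58


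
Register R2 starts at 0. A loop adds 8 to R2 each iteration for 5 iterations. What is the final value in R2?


Starting value: R2 = 0
  Iter 1: R2 = 0 + 8 = 8
  Iter 2: R2 = 8 + 8 = 16
  Iter 3: R2 = 16 + 8 = 24
  Iter 4: R2 = 24 + 8 = 32
  Iter 5: R2 = 32 + 8 = 40
Final: R2 = 40

40


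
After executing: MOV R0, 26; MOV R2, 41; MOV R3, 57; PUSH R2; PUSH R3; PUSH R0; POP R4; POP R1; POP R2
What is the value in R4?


Stack trace (top is rightmost):
  MOV R0, 26  → R0 = 26
  MOV R2, 41  → R2 = 41
  MOV R3, 57  → R3 = 57
  PUSH R2  → stack: [41]
  PUSH R3  → stack: [41, 57]
  PUSH R0  → stack: [41, 57, 26]
  POP R4  → R4 = 26, stack: [41, 57]
  POP R1  → R1 = 57, stack: [41]
  POP R2  → R2 = 41, stack: []
Final: R4 = 26

26


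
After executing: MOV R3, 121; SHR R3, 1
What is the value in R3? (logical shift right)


Register state trace:
  MOV R3, 121  → R3 = 121
  SHR R3, 1  → R3 = 121 >> 1 = 121 // 2^1 = 60
Final: R3 = 60

60


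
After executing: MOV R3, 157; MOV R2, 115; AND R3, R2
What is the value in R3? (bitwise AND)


Register state trace:
  MOV R3, 157  → R3 = 157 (0b10011101)
  MOV R2, 115  → R2 = 115 (0b01110011)
  AND R3, R2  → R3 = 157 AND 115 = 17 (0b00010001)
Final: R3 = 17

17


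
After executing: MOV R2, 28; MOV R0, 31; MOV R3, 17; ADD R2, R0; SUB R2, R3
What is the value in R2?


Register state trace:
  MOV R2, 28  → R2 = 28
  MOV R0, 31  → R0 = 31
  MOV R3, 17  → R3 = 17
  ADD R2, R0  → R2 = 28 + 31 = 59
  SUB R2, R3  → R2 = 59 - 17 = 42
Final: R2 = 42

42


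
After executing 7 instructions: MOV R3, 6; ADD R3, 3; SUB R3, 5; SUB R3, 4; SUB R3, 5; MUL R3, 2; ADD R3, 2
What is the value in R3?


Register state trace:
  MOV R3, 6  → R3 = 6
  ADD R3, 3  → R3 = 6 + 3 = 9
  SUB R3, 5  → R3 = 9 - 5 = 4
  SUB R3, 4  → R3 = 4 - 4 = 0
  SUB R3, 5  → R3 = 0 - 5 = -5
  MUL R3, 2  → R3 = -5 * 2 = -10
  ADD R3, 2  → R3 = -10 + 2 = -8
Final: R3 = -8

-8


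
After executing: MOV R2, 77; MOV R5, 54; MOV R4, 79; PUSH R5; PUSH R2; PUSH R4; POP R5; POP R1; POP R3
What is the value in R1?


Stack trace (top is rightmost):
  MOV R2, 77  → R2 = 77
  MOV R5, 54  → R5 = 54
  MOV R4, 79  → R4 = 79
  PUSH R5  → stack: [54]
  PUSH R2  → stack: [54, 77]
  PUSH R4  → stack: [54, 77, 79]
  POP R5  → R5 = 79, stack: [54, 77]
  POP R1  → R1 = 77, stack: [54]
  POP R3  → R3 = 54, stack: []
Final: R1 = 77

77


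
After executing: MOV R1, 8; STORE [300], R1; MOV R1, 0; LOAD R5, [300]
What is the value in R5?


Register and memory trace:
  MOV R1, 8  → R1 = 8
  STORE [300], R1  → mem[300] = 8
  MOV R1, 0  → R1 = 0
  LOAD R5, [300]  → R5 = mem[300] = 8
Final: R5 = 8

8


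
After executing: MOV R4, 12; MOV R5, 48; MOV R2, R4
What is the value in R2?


Register state trace:
  MOV R4, 12  → R4 = 12
  MOV R5, 48  → R5 = 48
  MOV R2, R4  → R2 = 12
Final: R2 = 12

12


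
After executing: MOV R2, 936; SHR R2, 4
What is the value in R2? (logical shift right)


Register state trace:
  MOV R2, 936  → R2 = 936
  SHR R2, 4  → R2 = 936 >> 4 = 936 // 2^4 = 58
Final: R2 = 58

58


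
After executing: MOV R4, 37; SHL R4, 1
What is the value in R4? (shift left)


Register state trace:
  MOV R4, 37  → R4 = 37
  SHL R4, 1  → R4 = 37 << 1 = 37 * 2^1 = 74
Final: R4 = 74

74


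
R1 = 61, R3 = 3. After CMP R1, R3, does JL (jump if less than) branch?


Trace:
  R1 = 61, R3 = 3
  CMP R1, R3  → compares 61 vs 3
  JL checks: is 61 less than 3?
  61 > 3, so condition is false
Branch taken: No

No


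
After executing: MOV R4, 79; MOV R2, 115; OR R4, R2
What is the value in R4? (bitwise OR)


Register state trace:
  MOV R4, 79  → R4 = 79 (0b01001111)
  MOV R2, 115  → R2 = 115 (0b01110011)
  OR R4, R2   → R4 = 79 OR 115 = 127 (0b01111111)
Final: R4 = 127

127


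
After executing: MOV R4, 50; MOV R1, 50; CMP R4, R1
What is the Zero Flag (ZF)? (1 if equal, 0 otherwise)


Register state trace:
  MOV R4, 50  → R4 = 50
  MOV R1, 50  → R1 = 50
  CMP R4, R1  → computes 50 - 50 = 0
  Result is zero, so values are equal
ZF = 1

1


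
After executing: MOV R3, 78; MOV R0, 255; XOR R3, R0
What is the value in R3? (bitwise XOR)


Register state trace:
  MOV R3, 78  → R3 = 78 (0b01001110)
  MOV R0, 255  → R0 = 255 (0b11111111)
  XOR R3, R0  → R3 = 78 XOR 255 = 177 (0b10110001)
Final: R3 = 177

177


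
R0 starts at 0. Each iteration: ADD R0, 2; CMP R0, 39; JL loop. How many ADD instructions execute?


Loop trace (R0 starts at 0, target 39, step 2):
  ADD #1: R0 = 0 + 2 = 2  → 2 < 39, loop
  ADD #2: R0 = 2 + 2 = 4  → 4 < 39, loop
  ADD #3: R0 = 4 + 2 = 6  → 6 < 39, loop
  ADD #4: R0 = 6 + 2 = 8  → 8 < 39, loop
  ADD #5: R0 = 8 + 2 = 10  → 10 < 39, loop
  ADD #6: R0 = 10 + 2 = 12  → 12 < 39, loop
  ADD #7: R0 = 12 + 2 = 14  → 14 < 39, loop
  ADD #8: R0 = 14 + 2 = 16  → 16 < 39, loop
  ADD #9: R0 = 16 + 2 = 18  → 18 < 39, loop
  ADD #10: R0 = 18 + 2 = 20  → 20 < 39, loop
  ADD #11: R0 = 20 + 2 = 22  → 22 < 39, loop
  ADD #12: R0 = 22 + 2 = 24  → 24 < 39, loop
  ADD #13: R0 = 24 + 2 = 26  → 26 < 39, loop
  ADD #14: R0 = 26 + 2 = 28  → 28 < 39, loop
  ADD #15: R0 = 28 + 2 = 30  → 30 < 39, loop
  ADD #16: R0 = 30 + 2 = 32  → 32 < 39, loop
  ADD #17: R0 = 32 + 2 = 34  → 34 < 39, loop
  ADD #18: R0 = 34 + 2 = 36  → 36 < 39, loop
  ADD #19: R0 = 36 + 2 = 38  → 38 < 39, loop
  ADD #20: R0 = 38 + 2 = 40  → 40 >= 39, exit
Total ADD instructions: 20

20


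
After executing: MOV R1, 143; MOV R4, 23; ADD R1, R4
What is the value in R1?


Register state trace:
  MOV R1, 143  → R1 = 143
  MOV R4, 23  → R4 = 23
  ADD R1, R4  → R1 = 143 + 23 = 166
Final: R1 = 166

166


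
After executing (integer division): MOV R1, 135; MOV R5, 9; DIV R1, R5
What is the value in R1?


Register state trace:
  MOV R1, 135  → R1 = 135
  MOV R5, 9  → R5 = 9
  DIV R1, R5  → R1 = 135 // 9 = 15
Final: R1 = 15

15


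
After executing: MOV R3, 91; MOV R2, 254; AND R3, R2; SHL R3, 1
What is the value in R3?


Register state trace:
  MOV R3, 91  → R3 = 91 (0b01011011)
  MOV R2, 254  → R2 = 254 (0b11111110)
  AND R3, R2  → R3 = 91 AND 254 = 90 (0b01011010)
  SHL R3, 1  → R3 = 90 << 1 = 180
Final: R3 = 180

180


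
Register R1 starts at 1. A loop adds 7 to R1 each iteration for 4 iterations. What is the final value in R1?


Starting value: R1 = 1
  Iter 1: R1 = 1 + 7 = 8
  Iter 2: R1 = 8 + 7 = 15
  Iter 3: R1 = 15 + 7 = 22
  Iter 4: R1 = 22 + 7 = 29
Final: R1 = 29

29


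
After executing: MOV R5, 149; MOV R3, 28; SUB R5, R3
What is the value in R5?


Register state trace:
  MOV R5, 149  → R5 = 149
  MOV R3, 28  → R3 = 28
  SUB R5, R3  → R5 = 149 - 28 = 121
Final: R5 = 121

121


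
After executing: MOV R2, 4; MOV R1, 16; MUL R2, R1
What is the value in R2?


Register state trace:
  MOV R2, 4  → R2 = 4
  MOV R1, 16  → R1 = 16
  MUL R2, R1  → R2 = 4 * 16 = 64
Final: R2 = 64

64


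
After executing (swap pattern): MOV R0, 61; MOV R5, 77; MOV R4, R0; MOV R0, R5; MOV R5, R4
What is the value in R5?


Register state trace (swap pattern):
  MOV R0, 61  → R0 = 61
  MOV R5, 77  → R5 = 77
  MOV R4, R0  → R4 = 61  (save R0)
  MOV R0, R5  → R0 = 77  (R0 gets R5's value)
  MOV R5, R4  → R5 = 61  (R5 gets saved value)
Final: R5 = 61

61


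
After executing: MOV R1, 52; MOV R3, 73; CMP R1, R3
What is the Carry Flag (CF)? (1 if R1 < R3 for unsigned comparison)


Register state trace:
  MOV R1, 52  → R1 = 52
  MOV R3, 73  → R3 = 73
  CMP R1, R3  → unsigned 52 - 73: borrow occurs
  52 < 73, so CF = 1
CF = 1

1


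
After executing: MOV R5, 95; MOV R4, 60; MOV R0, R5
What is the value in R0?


Register state trace:
  MOV R5, 95  → R5 = 95
  MOV R4, 60  → R4 = 60
  MOV R0, R5  → R0 = 95
Final: R0 = 95

95


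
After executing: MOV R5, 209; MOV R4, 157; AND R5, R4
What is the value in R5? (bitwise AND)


Register state trace:
  MOV R5, 209  → R5 = 209 (0b11010001)
  MOV R4, 157  → R4 = 157 (0b10011101)
  AND R5, R4  → R5 = 209 AND 157 = 145 (0b10010001)
Final: R5 = 145

145


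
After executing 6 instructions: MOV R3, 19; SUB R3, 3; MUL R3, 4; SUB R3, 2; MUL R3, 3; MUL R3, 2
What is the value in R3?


Register state trace:
  MOV R3, 19  → R3 = 19
  SUB R3, 3  → R3 = 19 - 3 = 16
  MUL R3, 4  → R3 = 16 * 4 = 64
  SUB R3, 2  → R3 = 64 - 2 = 62
  MUL R3, 3  → R3 = 62 * 3 = 186
  MUL R3, 2  → R3 = 186 * 2 = 372
Final: R3 = 372

372


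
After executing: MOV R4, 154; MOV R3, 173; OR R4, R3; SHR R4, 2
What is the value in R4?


Register state trace:
  MOV R4, 154  → R4 = 154 (0b10011010)
  MOV R3, 173  → R3 = 173 (0b10101101)
  OR R4, R3  → R4 = 154 OR 173 = 191 (0b10111111)
  SHR R4, 2  → R4 = 191 >> 2 = 47
Final: R4 = 47

47


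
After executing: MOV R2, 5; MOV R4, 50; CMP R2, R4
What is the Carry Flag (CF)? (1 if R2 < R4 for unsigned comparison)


Register state trace:
  MOV R2, 5  → R2 = 5
  MOV R4, 50  → R4 = 50
  CMP R2, R4  → unsigned 5 - 50: borrow occurs
  5 < 50, so CF = 1
CF = 1

1


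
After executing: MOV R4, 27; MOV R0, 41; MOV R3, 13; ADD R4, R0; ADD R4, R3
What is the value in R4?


Register state trace:
  MOV R4, 27  → R4 = 27
  MOV R0, 41  → R0 = 41
  MOV R3, 13  → R3 = 13
  ADD R4, R0  → R4 = 27 + 41 = 68
  ADD R4, R3  → R4 = 68 + 13 = 81
Final: R4 = 81

81


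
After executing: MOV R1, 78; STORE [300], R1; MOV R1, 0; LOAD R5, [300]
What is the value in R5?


Register and memory trace:
  MOV R1, 78  → R1 = 78
  STORE [300], R1  → mem[300] = 78
  MOV R1, 0  → R1 = 0
  LOAD R5, [300]  → R5 = mem[300] = 78
Final: R5 = 78

78


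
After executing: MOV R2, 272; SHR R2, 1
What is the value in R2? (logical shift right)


Register state trace:
  MOV R2, 272  → R2 = 272
  SHR R2, 1  → R2 = 272 >> 1 = 272 // 2^1 = 136
Final: R2 = 136

136


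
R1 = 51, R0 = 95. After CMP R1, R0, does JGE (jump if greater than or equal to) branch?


Trace:
  R1 = 51, R0 = 95
  CMP R1, R0  → compares 51 vs 95
  JGE checks: is 51 greater than or equal to 95?
  51 < 95, so condition is false
Branch taken: No

No


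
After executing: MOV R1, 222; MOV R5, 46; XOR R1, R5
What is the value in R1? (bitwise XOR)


Register state trace:
  MOV R1, 222  → R1 = 222 (0b11011110)
  MOV R5, 46  → R5 = 46 (0b00101110)
  XOR R1, R5  → R1 = 222 XOR 46 = 240 (0b11110000)
Final: R1 = 240

240


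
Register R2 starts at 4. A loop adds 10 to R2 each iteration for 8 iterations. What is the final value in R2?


Starting value: R2 = 4
  Iter 1: R2 = 4 + 10 = 14
  Iter 2: R2 = 14 + 10 = 24
  Iter 3: R2 = 24 + 10 = 34
  Iter 4: R2 = 34 + 10 = 44
  Iter 5: R2 = 44 + 10 = 54
  Iter 6: R2 = 54 + 10 = 64
  Iter 7: R2 = 64 + 10 = 74
  Iter 8: R2 = 74 + 10 = 84
Final: R2 = 84

84


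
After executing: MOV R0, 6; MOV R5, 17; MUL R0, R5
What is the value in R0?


Register state trace:
  MOV R0, 6  → R0 = 6
  MOV R5, 17  → R5 = 17
  MUL R0, R5  → R0 = 6 * 17 = 102
Final: R0 = 102

102


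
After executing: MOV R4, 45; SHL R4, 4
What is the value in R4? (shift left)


Register state trace:
  MOV R4, 45  → R4 = 45
  SHL R4, 4  → R4 = 45 << 4 = 45 * 2^4 = 720
Final: R4 = 720

720


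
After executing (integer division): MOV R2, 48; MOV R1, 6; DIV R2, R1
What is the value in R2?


Register state trace:
  MOV R2, 48  → R2 = 48
  MOV R1, 6  → R1 = 6
  DIV R2, R1  → R2 = 48 // 6 = 8
Final: R2 = 8

8


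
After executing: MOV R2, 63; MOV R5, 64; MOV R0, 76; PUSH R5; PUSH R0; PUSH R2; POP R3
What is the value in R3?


Stack trace (top is rightmost):
  MOV R2, 63  → R2 = 63
  MOV R5, 64  → R5 = 64
  MOV R0, 76  → R0 = 76
  PUSH R5  → stack: [64]
  PUSH R0  → stack: [64, 76]
  PUSH R2  → stack: [64, 76, 63]
  POP R3  → R3 = 63, stack: [64, 76]
Final: R3 = 63

63


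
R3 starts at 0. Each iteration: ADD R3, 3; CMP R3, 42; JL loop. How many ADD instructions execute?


Loop trace (R3 starts at 0, target 42, step 3):
  ADD #1: R3 = 0 + 3 = 3  → 3 < 42, loop
  ADD #2: R3 = 3 + 3 = 6  → 6 < 42, loop
  ADD #3: R3 = 6 + 3 = 9  → 9 < 42, loop
  ADD #4: R3 = 9 + 3 = 12  → 12 < 42, loop
  ADD #5: R3 = 12 + 3 = 15  → 15 < 42, loop
  ADD #6: R3 = 15 + 3 = 18  → 18 < 42, loop
  ADD #7: R3 = 18 + 3 = 21  → 21 < 42, loop
  ADD #8: R3 = 21 + 3 = 24  → 24 < 42, loop
  ADD #9: R3 = 24 + 3 = 27  → 27 < 42, loop
  ADD #10: R3 = 27 + 3 = 30  → 30 < 42, loop
  ADD #11: R3 = 30 + 3 = 33  → 33 < 42, loop
  ADD #12: R3 = 33 + 3 = 36  → 36 < 42, loop
  ADD #13: R3 = 36 + 3 = 39  → 39 < 42, loop
  ADD #14: R3 = 39 + 3 = 42  → 42 >= 42, exit
Total ADD instructions: 14

14


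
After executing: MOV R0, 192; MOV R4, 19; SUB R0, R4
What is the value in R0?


Register state trace:
  MOV R0, 192  → R0 = 192
  MOV R4, 19  → R4 = 19
  SUB R0, R4  → R0 = 192 - 19 = 173
Final: R0 = 173

173


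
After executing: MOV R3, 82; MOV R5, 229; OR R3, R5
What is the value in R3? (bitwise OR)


Register state trace:
  MOV R3, 82  → R3 = 82 (0b01010010)
  MOV R5, 229  → R5 = 229 (0b11100101)
  OR R3, R5   → R3 = 82 OR 229 = 247 (0b11110111)
Final: R3 = 247

247


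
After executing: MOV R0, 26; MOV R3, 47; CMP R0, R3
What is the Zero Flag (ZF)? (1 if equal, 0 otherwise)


Register state trace:
  MOV R0, 26  → R0 = 26
  MOV R3, 47  → R3 = 47
  CMP R0, R3  → computes 26 - 47 = -21
  Result is nonzero, so values are not equal
ZF = 0

0


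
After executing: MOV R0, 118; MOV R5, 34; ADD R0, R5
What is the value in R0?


Register state trace:
  MOV R0, 118  → R0 = 118
  MOV R5, 34  → R5 = 34
  ADD R0, R5  → R0 = 118 + 34 = 152
Final: R0 = 152

152


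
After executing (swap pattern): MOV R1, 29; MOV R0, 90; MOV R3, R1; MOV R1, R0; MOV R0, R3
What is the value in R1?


Register state trace (swap pattern):
  MOV R1, 29  → R1 = 29
  MOV R0, 90  → R0 = 90
  MOV R3, R1  → R3 = 29  (save R1)
  MOV R1, R0  → R1 = 90  (R1 gets R0's value)
  MOV R0, R3  → R0 = 29  (R0 gets saved value)
Final: R1 = 90

90


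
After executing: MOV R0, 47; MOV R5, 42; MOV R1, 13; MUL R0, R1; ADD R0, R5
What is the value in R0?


Register state trace:
  MOV R0, 47  → R0 = 47
  MOV R5, 42  → R5 = 42
  MOV R1, 13  → R1 = 13
  MUL R0, R1  → R0 = 47 * 13 = 611
  ADD R0, R5  → R0 = 611 + 42 = 653
Final: R0 = 653

653


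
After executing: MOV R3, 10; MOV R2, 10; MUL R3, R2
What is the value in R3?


Register state trace:
  MOV R3, 10  → R3 = 10
  MOV R2, 10  → R2 = 10
  MUL R3, R2  → R3 = 10 * 10 = 100
Final: R3 = 100

100


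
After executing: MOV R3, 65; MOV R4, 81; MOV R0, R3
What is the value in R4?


Register state trace:
  MOV R3, 65  → R3 = 65
  MOV R4, 81  → R4 = 81
  MOV R0, R3  → R0 = 65
Final: R4 = 81

81


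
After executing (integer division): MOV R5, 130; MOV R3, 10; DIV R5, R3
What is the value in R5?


Register state trace:
  MOV R5, 130  → R5 = 130
  MOV R3, 10  → R3 = 10
  DIV R5, R3  → R5 = 130 // 10 = 13
Final: R5 = 13

13


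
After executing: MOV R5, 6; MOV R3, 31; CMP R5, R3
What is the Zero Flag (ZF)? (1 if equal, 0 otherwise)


Register state trace:
  MOV R5, 6  → R5 = 6
  MOV R3, 31  → R3 = 31
  CMP R5, R3  → computes 6 - 31 = -25
  Result is nonzero, so values are not equal
ZF = 0

0


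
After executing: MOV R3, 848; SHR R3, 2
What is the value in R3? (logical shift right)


Register state trace:
  MOV R3, 848  → R3 = 848
  SHR R3, 2  → R3 = 848 >> 2 = 848 // 2^2 = 212
Final: R3 = 212

212


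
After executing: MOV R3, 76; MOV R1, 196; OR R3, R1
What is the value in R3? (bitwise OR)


Register state trace:
  MOV R3, 76  → R3 = 76 (0b01001100)
  MOV R1, 196  → R1 = 196 (0b11000100)
  OR R3, R1   → R3 = 76 OR 196 = 204 (0b11001100)
Final: R3 = 204

204


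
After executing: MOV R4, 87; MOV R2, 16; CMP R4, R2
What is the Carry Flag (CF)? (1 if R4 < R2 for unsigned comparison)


Register state trace:
  MOV R4, 87  → R4 = 87
  MOV R2, 16  → R2 = 16
  CMP R4, R2  → unsigned 87 - 16: no borrow
  87 >= 16, so CF = 0
CF = 0

0


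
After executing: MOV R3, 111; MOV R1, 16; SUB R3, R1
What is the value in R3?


Register state trace:
  MOV R3, 111  → R3 = 111
  MOV R1, 16  → R1 = 16
  SUB R3, R1  → R3 = 111 - 16 = 95
Final: R3 = 95

95


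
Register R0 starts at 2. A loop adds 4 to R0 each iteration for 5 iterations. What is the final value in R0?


Starting value: R0 = 2
  Iter 1: R0 = 2 + 4 = 6
  Iter 2: R0 = 6 + 4 = 10
  Iter 3: R0 = 10 + 4 = 14
  Iter 4: R0 = 14 + 4 = 18
  Iter 5: R0 = 18 + 4 = 22
Final: R0 = 22

22


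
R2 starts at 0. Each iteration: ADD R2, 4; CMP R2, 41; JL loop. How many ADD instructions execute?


Loop trace (R2 starts at 0, target 41, step 4):
  ADD #1: R2 = 0 + 4 = 4  → 4 < 41, loop
  ADD #2: R2 = 4 + 4 = 8  → 8 < 41, loop
  ADD #3: R2 = 8 + 4 = 12  → 12 < 41, loop
  ADD #4: R2 = 12 + 4 = 16  → 16 < 41, loop
  ADD #5: R2 = 16 + 4 = 20  → 20 < 41, loop
  ADD #6: R2 = 20 + 4 = 24  → 24 < 41, loop
  ADD #7: R2 = 24 + 4 = 28  → 28 < 41, loop
  ADD #8: R2 = 28 + 4 = 32  → 32 < 41, loop
  ADD #9: R2 = 32 + 4 = 36  → 36 < 41, loop
  ADD #10: R2 = 36 + 4 = 40  → 40 < 41, loop
  ADD #11: R2 = 40 + 4 = 44  → 44 >= 41, exit
Total ADD instructions: 11

11


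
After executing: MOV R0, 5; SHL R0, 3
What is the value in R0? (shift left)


Register state trace:
  MOV R0, 5  → R0 = 5
  SHL R0, 3  → R0 = 5 << 3 = 5 * 2^3 = 40
Final: R0 = 40

40


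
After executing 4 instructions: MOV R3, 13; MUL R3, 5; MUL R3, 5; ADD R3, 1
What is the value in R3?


Register state trace:
  MOV R3, 13  → R3 = 13
  MUL R3, 5  → R3 = 13 * 5 = 65
  MUL R3, 5  → R3 = 65 * 5 = 325
  ADD R3, 1  → R3 = 325 + 1 = 326
Final: R3 = 326

326


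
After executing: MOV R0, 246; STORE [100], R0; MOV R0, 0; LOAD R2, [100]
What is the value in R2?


Register and memory trace:
  MOV R0, 246  → R0 = 246
  STORE [100], R0  → mem[100] = 246
  MOV R0, 0  → R0 = 0
  LOAD R2, [100]  → R2 = mem[100] = 246
Final: R2 = 246

246


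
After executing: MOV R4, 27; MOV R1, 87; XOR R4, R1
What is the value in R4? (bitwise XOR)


Register state trace:
  MOV R4, 27  → R4 = 27 (0b00011011)
  MOV R1, 87  → R1 = 87 (0b01010111)
  XOR R4, R1  → R4 = 27 XOR 87 = 76 (0b01001100)
Final: R4 = 76

76


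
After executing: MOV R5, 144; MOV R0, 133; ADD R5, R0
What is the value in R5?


Register state trace:
  MOV R5, 144  → R5 = 144
  MOV R0, 133  → R0 = 133
  ADD R5, R0  → R5 = 144 + 133 = 277
Final: R5 = 277

277


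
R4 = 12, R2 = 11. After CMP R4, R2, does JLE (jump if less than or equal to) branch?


Trace:
  R4 = 12, R2 = 11
  CMP R4, R2  → compares 12 vs 11
  JLE checks: is 12 less than or equal to 11?
  12 > 11, so condition is false
Branch taken: No

No


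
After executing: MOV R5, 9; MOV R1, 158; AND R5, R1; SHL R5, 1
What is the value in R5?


Register state trace:
  MOV R5, 9  → R5 = 9 (0b00001001)
  MOV R1, 158  → R1 = 158 (0b10011110)
  AND R5, R1  → R5 = 9 AND 158 = 8 (0b00001000)
  SHL R5, 1  → R5 = 8 << 1 = 16
Final: R5 = 16

16


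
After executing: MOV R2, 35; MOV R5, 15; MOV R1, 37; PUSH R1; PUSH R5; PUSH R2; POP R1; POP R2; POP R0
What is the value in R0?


Stack trace (top is rightmost):
  MOV R2, 35  → R2 = 35
  MOV R5, 15  → R5 = 15
  MOV R1, 37  → R1 = 37
  PUSH R1  → stack: [37]
  PUSH R5  → stack: [37, 15]
  PUSH R2  → stack: [37, 15, 35]
  POP R1  → R1 = 35, stack: [37, 15]
  POP R2  → R2 = 15, stack: [37]
  POP R0  → R0 = 37, stack: []
Final: R0 = 37

37


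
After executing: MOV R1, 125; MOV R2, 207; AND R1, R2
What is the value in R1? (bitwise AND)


Register state trace:
  MOV R1, 125  → R1 = 125 (0b01111101)
  MOV R2, 207  → R2 = 207 (0b11001111)
  AND R1, R2  → R1 = 125 AND 207 = 77 (0b01001101)
Final: R1 = 77

77


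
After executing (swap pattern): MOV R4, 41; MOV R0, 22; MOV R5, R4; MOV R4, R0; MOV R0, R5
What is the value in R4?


Register state trace (swap pattern):
  MOV R4, 41  → R4 = 41
  MOV R0, 22  → R0 = 22
  MOV R5, R4  → R5 = 41  (save R4)
  MOV R4, R0  → R4 = 22  (R4 gets R0's value)
  MOV R0, R5  → R0 = 41  (R0 gets saved value)
Final: R4 = 22

22


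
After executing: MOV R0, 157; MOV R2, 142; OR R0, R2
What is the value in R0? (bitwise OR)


Register state trace:
  MOV R0, 157  → R0 = 157 (0b10011101)
  MOV R2, 142  → R2 = 142 (0b10001110)
  OR R0, R2   → R0 = 157 OR 142 = 159 (0b10011111)
Final: R0 = 159

159


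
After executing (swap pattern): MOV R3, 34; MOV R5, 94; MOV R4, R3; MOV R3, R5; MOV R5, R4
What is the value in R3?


Register state trace (swap pattern):
  MOV R3, 34  → R3 = 34
  MOV R5, 94  → R5 = 94
  MOV R4, R3  → R4 = 34  (save R3)
  MOV R3, R5  → R3 = 94  (R3 gets R5's value)
  MOV R5, R4  → R5 = 34  (R5 gets saved value)
Final: R3 = 94

94


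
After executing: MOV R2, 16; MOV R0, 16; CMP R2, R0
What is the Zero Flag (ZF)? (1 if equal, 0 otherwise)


Register state trace:
  MOV R2, 16  → R2 = 16
  MOV R0, 16  → R0 = 16
  CMP R2, R0  → computes 16 - 16 = 0
  Result is zero, so values are equal
ZF = 1

1


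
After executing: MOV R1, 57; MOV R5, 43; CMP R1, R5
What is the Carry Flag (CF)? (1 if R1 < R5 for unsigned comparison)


Register state trace:
  MOV R1, 57  → R1 = 57
  MOV R5, 43  → R5 = 43
  CMP R1, R5  → unsigned 57 - 43: no borrow
  57 >= 43, so CF = 0
CF = 0

0


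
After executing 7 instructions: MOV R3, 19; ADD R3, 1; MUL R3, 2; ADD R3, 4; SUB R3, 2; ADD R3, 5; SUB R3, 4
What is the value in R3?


Register state trace:
  MOV R3, 19  → R3 = 19
  ADD R3, 1  → R3 = 19 + 1 = 20
  MUL R3, 2  → R3 = 20 * 2 = 40
  ADD R3, 4  → R3 = 40 + 4 = 44
  SUB R3, 2  → R3 = 44 - 2 = 42
  ADD R3, 5  → R3 = 42 + 5 = 47
  SUB R3, 4  → R3 = 47 - 4 = 43
Final: R3 = 43

43


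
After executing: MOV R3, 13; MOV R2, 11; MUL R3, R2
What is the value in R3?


Register state trace:
  MOV R3, 13  → R3 = 13
  MOV R2, 11  → R2 = 11
  MUL R3, R2  → R3 = 13 * 11 = 143
Final: R3 = 143

143
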